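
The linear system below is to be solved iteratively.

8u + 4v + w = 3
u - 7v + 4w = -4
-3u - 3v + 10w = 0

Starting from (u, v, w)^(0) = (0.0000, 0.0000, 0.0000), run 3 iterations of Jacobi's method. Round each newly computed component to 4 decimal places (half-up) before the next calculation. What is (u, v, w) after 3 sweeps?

(0.0270, 0.7464, 0.2143)

Iteration 1:
  u = (3 - (4)·0.0000 - (1)·0.0000) / (8) = 0.3750
  v = (-4 - (1)·0.0000 - (4)·0.0000) / (-7) = 0.5714
  w = (0 - (-3)·0.0000 - (-3)·0.0000) / (10) = 0.0000
Iteration 2:
  u = (3 - (4)·0.5714 - (1)·0.0000) / (8) = 0.0893
  v = (-4 - (1)·0.3750 - (4)·0.0000) / (-7) = 0.6250
  w = (0 - (-3)·0.3750 - (-3)·0.5714) / (10) = 0.2839
Iteration 3:
  u = (3 - (4)·0.6250 - (1)·0.2839) / (8) = 0.0270
  v = (-4 - (1)·0.0893 - (4)·0.2839) / (-7) = 0.7464
  w = (0 - (-3)·0.0893 - (-3)·0.6250) / (10) = 0.2143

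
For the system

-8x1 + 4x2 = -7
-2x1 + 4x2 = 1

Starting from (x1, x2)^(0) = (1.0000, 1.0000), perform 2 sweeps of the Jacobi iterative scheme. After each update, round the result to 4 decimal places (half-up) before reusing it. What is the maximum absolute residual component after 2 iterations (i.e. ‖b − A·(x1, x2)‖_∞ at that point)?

Iteration 1:
  x1 = (-7 - (4)·1.0000) / (-8) = 1.3750
  x2 = (1 - (-2)·1.0000) / (4) = 0.7500
Iteration 2:
  x1 = (-7 - (4)·0.7500) / (-8) = 1.2500
  x2 = (1 - (-2)·1.3750) / (4) = 0.9375
Residual b − A·x = (-0.7500, -0.2500); ∞-norm = 0.7500

0.7500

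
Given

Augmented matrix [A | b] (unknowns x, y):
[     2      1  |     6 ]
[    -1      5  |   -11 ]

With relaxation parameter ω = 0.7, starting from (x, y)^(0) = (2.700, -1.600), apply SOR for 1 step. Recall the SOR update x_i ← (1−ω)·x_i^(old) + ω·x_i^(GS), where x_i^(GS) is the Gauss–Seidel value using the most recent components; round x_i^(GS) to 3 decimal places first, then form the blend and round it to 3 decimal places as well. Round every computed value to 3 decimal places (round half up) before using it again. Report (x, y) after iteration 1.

Iteration 1:
  x: GS value = (6 - (1)·-1.600) / (2) = 3.800;  x ← (1−ω)·2.700 + ω·3.800 = 3.470
  y: GS value = (-11 - (-1)·3.470) / (5) = -1.506;  y ← (1−ω)·-1.600 + ω·-1.506 = -1.534

(3.470, -1.534)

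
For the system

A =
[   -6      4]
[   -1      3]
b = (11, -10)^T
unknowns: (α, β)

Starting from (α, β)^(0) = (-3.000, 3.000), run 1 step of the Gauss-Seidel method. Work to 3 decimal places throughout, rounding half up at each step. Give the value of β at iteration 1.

-3.278

Iteration 1:
  α = (11 - (4)·3.000) / (-6) = 0.167
  β = (-10 - (-1)·0.167) / (3) = -3.278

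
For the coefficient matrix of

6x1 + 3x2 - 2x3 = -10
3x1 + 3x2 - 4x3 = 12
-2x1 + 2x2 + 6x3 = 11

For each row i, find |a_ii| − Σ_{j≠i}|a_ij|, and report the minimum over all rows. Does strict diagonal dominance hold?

-4

row 1: |6| − (3+2) = 1
row 2: |3| − (3+4) = -4
row 3: |6| − (2+2) = 2
minimum over rows = -4 → not strictly diagonally dominant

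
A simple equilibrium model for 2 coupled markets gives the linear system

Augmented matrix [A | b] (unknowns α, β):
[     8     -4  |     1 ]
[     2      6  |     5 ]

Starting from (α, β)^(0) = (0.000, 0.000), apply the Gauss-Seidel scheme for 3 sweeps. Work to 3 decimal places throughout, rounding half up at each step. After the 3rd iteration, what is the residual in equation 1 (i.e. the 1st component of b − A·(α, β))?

Iteration 1:
  α = (1 - (-4)·0.000) / (8) = 0.125
  β = (5 - (2)·0.125) / (6) = 0.792
Iteration 2:
  α = (1 - (-4)·0.792) / (8) = 0.521
  β = (5 - (2)·0.521) / (6) = 0.660
Iteration 3:
  α = (1 - (-4)·0.660) / (8) = 0.455
  β = (5 - (2)·0.455) / (6) = 0.682
Residual b − A·x = (0.088, -0.002)

0.088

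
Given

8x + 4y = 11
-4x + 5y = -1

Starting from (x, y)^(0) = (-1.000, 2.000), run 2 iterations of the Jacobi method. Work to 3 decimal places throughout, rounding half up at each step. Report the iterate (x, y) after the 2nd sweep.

Iteration 1:
  x = (11 - (4)·2.000) / (8) = 0.375
  y = (-1 - (-4)·-1.000) / (5) = -1.000
Iteration 2:
  x = (11 - (4)·-1.000) / (8) = 1.875
  y = (-1 - (-4)·0.375) / (5) = 0.100

(1.875, 0.100)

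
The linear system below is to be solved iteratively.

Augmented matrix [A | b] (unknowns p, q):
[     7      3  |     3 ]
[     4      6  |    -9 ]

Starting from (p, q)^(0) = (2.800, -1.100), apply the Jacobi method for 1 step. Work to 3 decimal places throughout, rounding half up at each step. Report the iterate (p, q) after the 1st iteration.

Iteration 1:
  p = (3 - (3)·-1.100) / (7) = 0.900
  q = (-9 - (4)·2.800) / (6) = -3.367

(0.900, -3.367)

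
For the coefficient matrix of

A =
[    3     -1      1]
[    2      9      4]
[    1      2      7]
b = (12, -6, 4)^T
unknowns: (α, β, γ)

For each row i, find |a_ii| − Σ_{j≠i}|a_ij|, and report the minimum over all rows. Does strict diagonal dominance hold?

1

row 1: |3| − (1+1) = 1
row 2: |9| − (2+4) = 3
row 3: |7| − (1+2) = 4
minimum over rows = 1 → strictly diagonally dominant (convergence guaranteed)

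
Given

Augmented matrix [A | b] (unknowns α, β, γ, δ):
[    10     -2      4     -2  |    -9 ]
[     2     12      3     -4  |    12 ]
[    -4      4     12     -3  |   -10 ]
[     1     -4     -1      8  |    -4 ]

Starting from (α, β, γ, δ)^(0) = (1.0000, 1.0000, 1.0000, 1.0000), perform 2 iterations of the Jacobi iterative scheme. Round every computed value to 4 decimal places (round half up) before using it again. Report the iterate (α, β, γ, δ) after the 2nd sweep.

Iteration 1:
  α = (-9 - (-2)·1.0000 - (4)·1.0000 - (-2)·1.0000) / (10) = -0.9000
  β = (12 - (2)·1.0000 - (3)·1.0000 - (-4)·1.0000) / (12) = 0.9167
  γ = (-10 - (-4)·1.0000 - (4)·1.0000 - (-3)·1.0000) / (12) = -0.5833
  δ = (-4 - (1)·1.0000 - (-4)·1.0000 - (-1)·1.0000) / (8) = 0.0000
Iteration 2:
  α = (-9 - (-2)·0.9167 - (4)·-0.5833 - (-2)·0.0000) / (10) = -0.4833
  β = (12 - (2)·-0.9000 - (3)·-0.5833 - (-4)·0.0000) / (12) = 1.2958
  γ = (-10 - (-4)·-0.9000 - (4)·0.9167 - (-3)·0.0000) / (12) = -1.4389
  δ = (-4 - (1)·-0.9000 - (-4)·0.9167 - (-1)·-0.5833) / (8) = -0.0021

(-0.4833, 1.2958, -1.4389, -0.0021)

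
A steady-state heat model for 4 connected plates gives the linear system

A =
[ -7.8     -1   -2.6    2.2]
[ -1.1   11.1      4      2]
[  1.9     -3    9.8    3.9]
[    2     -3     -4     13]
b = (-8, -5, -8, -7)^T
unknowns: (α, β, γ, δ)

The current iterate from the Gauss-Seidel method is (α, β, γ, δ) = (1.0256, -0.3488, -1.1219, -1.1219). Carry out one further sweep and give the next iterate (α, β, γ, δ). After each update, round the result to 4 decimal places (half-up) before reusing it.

One sweep:
  α = (-8 - (-1)·-0.3488 - (-2.6)·-1.1219 - (2.2)·-1.1219) / (-7.8) = 1.1279
  β = (-5 - (-1.1)·1.1279 - (4)·-1.1219 - (2)·-1.1219) / (11.1) = 0.2678
  γ = (-8 - (1.9)·1.1279 - (-3)·0.2678 - (3.9)·-1.1219) / (9.8) = -0.5066
  δ = (-7 - (2)·1.1279 - (-3)·0.2678 - (-4)·-0.5066) / (13) = -0.8061

(1.1279, 0.2678, -0.5066, -0.8061)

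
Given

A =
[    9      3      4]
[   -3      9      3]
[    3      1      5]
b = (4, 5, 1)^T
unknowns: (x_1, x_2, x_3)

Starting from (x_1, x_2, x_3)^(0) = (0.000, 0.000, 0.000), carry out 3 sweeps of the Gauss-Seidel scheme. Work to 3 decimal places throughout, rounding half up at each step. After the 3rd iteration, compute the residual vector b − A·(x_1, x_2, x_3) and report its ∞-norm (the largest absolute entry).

Iteration 1:
  x_1 = (4 - (3)·0.000 - (4)·0.000) / (9) = 0.444
  x_2 = (5 - (-3)·0.444 - (3)·0.000) / (9) = 0.704
  x_3 = (1 - (3)·0.444 - (1)·0.704) / (5) = -0.207
Iteration 2:
  x_1 = (4 - (3)·0.704 - (4)·-0.207) / (9) = 0.302
  x_2 = (5 - (-3)·0.302 - (3)·-0.207) / (9) = 0.725
  x_3 = (1 - (3)·0.302 - (1)·0.725) / (5) = -0.126
Iteration 3:
  x_1 = (4 - (3)·0.725 - (4)·-0.126) / (9) = 0.259
  x_2 = (5 - (-3)·0.259 - (3)·-0.126) / (9) = 0.684
  x_3 = (1 - (3)·0.259 - (1)·0.684) / (5) = -0.092
Residual b − A·x = (-0.015, -0.103, -0.001); ∞-norm = 0.103

0.103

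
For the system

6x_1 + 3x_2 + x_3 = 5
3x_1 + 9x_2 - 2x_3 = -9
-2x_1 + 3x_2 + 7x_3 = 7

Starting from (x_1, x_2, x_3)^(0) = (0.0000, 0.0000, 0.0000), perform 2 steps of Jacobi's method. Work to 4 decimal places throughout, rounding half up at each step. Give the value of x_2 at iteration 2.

Iteration 1:
  x_1 = (5 - (3)·0.0000 - (1)·0.0000) / (6) = 0.8333
  x_2 = (-9 - (3)·0.0000 - (-2)·0.0000) / (9) = -1.0000
  x_3 = (7 - (-2)·0.0000 - (3)·0.0000) / (7) = 1.0000
Iteration 2:
  x_1 = (5 - (3)·-1.0000 - (1)·1.0000) / (6) = 1.1667
  x_2 = (-9 - (3)·0.8333 - (-2)·1.0000) / (9) = -1.0555
  x_3 = (7 - (-2)·0.8333 - (3)·-1.0000) / (7) = 1.6667

-1.0555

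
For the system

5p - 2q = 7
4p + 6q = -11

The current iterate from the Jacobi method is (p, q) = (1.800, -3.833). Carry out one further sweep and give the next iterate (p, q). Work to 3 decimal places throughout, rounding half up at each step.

One sweep:
  p = (7 - (-2)·-3.833) / (5) = -0.133
  q = (-11 - (4)·1.800) / (6) = -3.033

(-0.133, -3.033)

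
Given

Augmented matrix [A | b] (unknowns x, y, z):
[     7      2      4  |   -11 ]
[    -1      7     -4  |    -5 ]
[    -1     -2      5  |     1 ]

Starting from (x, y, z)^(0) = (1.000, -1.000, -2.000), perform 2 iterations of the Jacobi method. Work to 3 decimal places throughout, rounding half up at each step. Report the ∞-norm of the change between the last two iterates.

0.979

Iteration 1:
  x = (-11 - (2)·-1.000 - (4)·-2.000) / (7) = -0.143
  y = (-5 - (-1)·1.000 - (-4)·-2.000) / (7) = -1.714
  z = (1 - (-1)·1.000 - (-2)·-1.000) / (5) = 0.000
Iteration 2:
  x = (-11 - (2)·-1.714 - (4)·0.000) / (7) = -1.082
  y = (-5 - (-1)·-0.143 - (-4)·0.000) / (7) = -0.735
  z = (1 - (-1)·-0.143 - (-2)·-1.714) / (5) = -0.514
Change: (-0.939, 0.979, -0.514) → max |·| = 0.979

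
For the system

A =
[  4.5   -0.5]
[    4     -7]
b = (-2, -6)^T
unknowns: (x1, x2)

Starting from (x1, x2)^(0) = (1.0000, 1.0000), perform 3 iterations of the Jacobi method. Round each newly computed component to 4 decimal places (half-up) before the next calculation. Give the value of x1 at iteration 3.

-0.3704

Iteration 1:
  x1 = (-2 - (-0.5)·1.0000) / (4.5) = -0.3333
  x2 = (-6 - (4)·1.0000) / (-7) = 1.4286
Iteration 2:
  x1 = (-2 - (-0.5)·1.4286) / (4.5) = -0.2857
  x2 = (-6 - (4)·-0.3333) / (-7) = 0.6667
Iteration 3:
  x1 = (-2 - (-0.5)·0.6667) / (4.5) = -0.3704
  x2 = (-6 - (4)·-0.2857) / (-7) = 0.6939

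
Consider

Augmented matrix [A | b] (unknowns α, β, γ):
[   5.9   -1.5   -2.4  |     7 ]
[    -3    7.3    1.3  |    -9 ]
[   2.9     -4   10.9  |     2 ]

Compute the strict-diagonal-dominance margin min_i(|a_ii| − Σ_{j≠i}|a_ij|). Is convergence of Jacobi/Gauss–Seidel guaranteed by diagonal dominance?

2

row 1: |5.9| − (1.5+2.4) = 2
row 2: |7.3| − (3+1.3) = 3
row 3: |10.9| − (2.9+4) = 4
minimum over rows = 2 → strictly diagonally dominant (convergence guaranteed)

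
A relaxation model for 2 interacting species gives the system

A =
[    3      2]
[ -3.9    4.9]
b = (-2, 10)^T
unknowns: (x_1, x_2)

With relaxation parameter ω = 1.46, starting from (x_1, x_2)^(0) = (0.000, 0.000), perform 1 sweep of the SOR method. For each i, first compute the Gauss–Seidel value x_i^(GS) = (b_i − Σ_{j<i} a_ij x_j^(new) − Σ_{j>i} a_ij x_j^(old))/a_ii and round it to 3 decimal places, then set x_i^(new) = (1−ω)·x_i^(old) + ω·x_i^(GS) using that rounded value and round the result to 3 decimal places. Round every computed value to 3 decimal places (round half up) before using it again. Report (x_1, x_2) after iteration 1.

Iteration 1:
  x_1: GS value = (-2 - (2)·0.000) / (3) = -0.667;  x_1 ← (1−ω)·0.000 + ω·-0.667 = -0.974
  x_2: GS value = (10 - (-3.9)·-0.974) / (4.9) = 1.266;  x_2 ← (1−ω)·0.000 + ω·1.266 = 1.848

(-0.974, 1.848)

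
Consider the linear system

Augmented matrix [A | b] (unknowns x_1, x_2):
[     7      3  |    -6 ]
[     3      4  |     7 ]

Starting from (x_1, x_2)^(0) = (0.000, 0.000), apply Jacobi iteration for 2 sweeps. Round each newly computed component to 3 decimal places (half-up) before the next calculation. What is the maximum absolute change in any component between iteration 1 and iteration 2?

0.750

Iteration 1:
  x_1 = (-6 - (3)·0.000) / (7) = -0.857
  x_2 = (7 - (3)·0.000) / (4) = 1.750
Iteration 2:
  x_1 = (-6 - (3)·1.750) / (7) = -1.607
  x_2 = (7 - (3)·-0.857) / (4) = 2.393
Change: (-0.750, 0.643) → max |·| = 0.750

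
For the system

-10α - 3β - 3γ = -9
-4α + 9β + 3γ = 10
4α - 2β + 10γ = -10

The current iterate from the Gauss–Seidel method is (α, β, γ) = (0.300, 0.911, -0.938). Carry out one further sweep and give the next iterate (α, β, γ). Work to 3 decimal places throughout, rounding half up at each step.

One sweep:
  α = (-9 - (-3)·0.911 - (-3)·-0.938) / (-10) = 0.908
  β = (10 - (-4)·0.908 - (3)·-0.938) / (9) = 1.827
  γ = (-10 - (4)·0.908 - (-2)·1.827) / (10) = -0.998

(0.908, 1.827, -0.998)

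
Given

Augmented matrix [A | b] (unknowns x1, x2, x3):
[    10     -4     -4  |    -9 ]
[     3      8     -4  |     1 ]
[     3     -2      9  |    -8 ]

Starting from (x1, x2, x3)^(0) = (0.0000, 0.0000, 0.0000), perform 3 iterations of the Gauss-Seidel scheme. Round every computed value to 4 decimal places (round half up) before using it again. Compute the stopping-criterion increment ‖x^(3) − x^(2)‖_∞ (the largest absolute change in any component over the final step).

Iteration 1:
  x1 = (-9 - (-4)·0.0000 - (-4)·0.0000) / (10) = -0.9000
  x2 = (1 - (3)·-0.9000 - (-4)·0.0000) / (8) = 0.4625
  x3 = (-8 - (3)·-0.9000 - (-2)·0.4625) / (9) = -0.4861
Iteration 2:
  x1 = (-9 - (-4)·0.4625 - (-4)·-0.4861) / (10) = -0.9094
  x2 = (1 - (3)·-0.9094 - (-4)·-0.4861) / (8) = 0.2230
  x3 = (-8 - (3)·-0.9094 - (-2)·0.2230) / (9) = -0.5362
Iteration 3:
  x1 = (-9 - (-4)·0.2230 - (-4)·-0.5362) / (10) = -1.0253
  x2 = (1 - (3)·-1.0253 - (-4)·-0.5362) / (8) = 0.2414
  x3 = (-8 - (3)·-1.0253 - (-2)·0.2414) / (9) = -0.4935
Change: (-0.1159, 0.0184, 0.0427) → max |·| = 0.1159

0.1159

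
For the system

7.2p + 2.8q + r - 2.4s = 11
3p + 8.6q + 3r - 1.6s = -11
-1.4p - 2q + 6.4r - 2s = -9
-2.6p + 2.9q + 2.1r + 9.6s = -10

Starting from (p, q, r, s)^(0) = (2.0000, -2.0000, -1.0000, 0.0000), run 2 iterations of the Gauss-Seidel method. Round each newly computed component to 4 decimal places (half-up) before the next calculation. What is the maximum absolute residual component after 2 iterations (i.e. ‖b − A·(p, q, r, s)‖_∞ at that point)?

Iteration 1:
  p = (11 - (2.8)·-2.0000 - (1)·-1.0000 - (-2.4)·0.0000) / (7.2) = 2.4444
  q = (-11 - (3)·2.4444 - (3)·-1.0000 - (-1.6)·0.0000) / (8.6) = -1.7829
  r = (-9 - (-1.4)·2.4444 - (-2)·-1.7829 - (-2)·0.0000) / (6.4) = -1.4287
  s = (-10 - (-2.6)·2.4444 - (2.9)·-1.7829 - (2.1)·-1.4287) / (9.6) = 0.4715
Iteration 2:
  p = (11 - (2.8)·-1.7829 - (1)·-1.4287 - (-2.4)·0.4715) / (7.2) = 2.5767
  q = (-11 - (3)·2.5767 - (3)·-1.4287 - (-1.6)·0.4715) / (8.6) = -1.5918
  r = (-9 - (-1.4)·2.5767 - (-2)·-1.5918 - (-2)·0.4715) / (6.4) = -1.1927
  s = (-10 - (-2.6)·2.5767 - (2.9)·-1.5918 - (2.1)·-1.1927) / (9.6) = 0.3979
Residual b − A·x = (-0.9475, -0.8259, -0.1471, 0.0005); ∞-norm = 0.9475

0.9475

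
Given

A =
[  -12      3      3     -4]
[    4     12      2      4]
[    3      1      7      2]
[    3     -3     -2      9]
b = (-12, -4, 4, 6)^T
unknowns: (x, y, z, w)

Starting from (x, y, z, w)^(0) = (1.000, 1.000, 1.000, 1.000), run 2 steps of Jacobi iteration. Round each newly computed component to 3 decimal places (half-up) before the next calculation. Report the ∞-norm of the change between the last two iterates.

Iteration 1:
  x = (-12 - (3)·1.000 - (3)·1.000 - (-4)·1.000) / (-12) = 1.167
  y = (-4 - (4)·1.000 - (2)·1.000 - (4)·1.000) / (12) = -1.167
  z = (4 - (3)·1.000 - (1)·1.000 - (2)·1.000) / (7) = -0.286
  w = (6 - (3)·1.000 - (-3)·1.000 - (-2)·1.000) / (9) = 0.889
Iteration 2:
  x = (-12 - (3)·-1.167 - (3)·-0.286 - (-4)·0.889) / (-12) = 0.340
  y = (-4 - (4)·1.167 - (2)·-0.286 - (4)·0.889) / (12) = -0.971
  z = (4 - (3)·1.167 - (1)·-1.167 - (2)·0.889) / (7) = -0.016
  w = (6 - (3)·1.167 - (-3)·-1.167 - (-2)·-0.286) / (9) = -0.175
Change: (-0.827, 0.196, 0.270, -1.064) → max |·| = 1.064

1.064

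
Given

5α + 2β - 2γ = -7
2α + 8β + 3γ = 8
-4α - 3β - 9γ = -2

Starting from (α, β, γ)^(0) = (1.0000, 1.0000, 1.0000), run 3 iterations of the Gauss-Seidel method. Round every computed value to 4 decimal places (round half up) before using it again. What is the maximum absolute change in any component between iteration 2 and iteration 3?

Iteration 1:
  α = (-7 - (2)·1.0000 - (-2)·1.0000) / (5) = -1.4000
  β = (8 - (2)·-1.4000 - (3)·1.0000) / (8) = 0.9750
  γ = (-2 - (-4)·-1.4000 - (-3)·0.9750) / (-9) = 0.5194
Iteration 2:
  α = (-7 - (2)·0.9750 - (-2)·0.5194) / (5) = -1.5822
  β = (8 - (2)·-1.5822 - (3)·0.5194) / (8) = 1.2008
  γ = (-2 - (-4)·-1.5822 - (-3)·1.2008) / (-9) = 0.5252
Iteration 3:
  α = (-7 - (2)·1.2008 - (-2)·0.5252) / (5) = -1.6702
  β = (8 - (2)·-1.6702 - (3)·0.5252) / (8) = 1.2206
  γ = (-2 - (-4)·-1.6702 - (-3)·1.2206) / (-9) = 0.5577
Change: (-0.0880, 0.0198, 0.0325) → max |·| = 0.0880

0.0880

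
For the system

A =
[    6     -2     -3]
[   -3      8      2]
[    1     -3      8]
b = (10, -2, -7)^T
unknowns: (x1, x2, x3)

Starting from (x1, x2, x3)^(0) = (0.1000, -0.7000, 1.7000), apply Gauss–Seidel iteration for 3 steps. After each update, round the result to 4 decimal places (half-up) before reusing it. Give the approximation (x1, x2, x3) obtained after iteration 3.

Iteration 1:
  x1 = (10 - (-2)·-0.7000 - (-3)·1.7000) / (6) = 2.2833
  x2 = (-2 - (-3)·2.2833 - (2)·1.7000) / (8) = 0.1812
  x3 = (-7 - (1)·2.2833 - (-3)·0.1812) / (8) = -1.0925
Iteration 2:
  x1 = (10 - (-2)·0.1812 - (-3)·-1.0925) / (6) = 1.1808
  x2 = (-2 - (-3)·1.1808 - (2)·-1.0925) / (8) = 0.4659
  x3 = (-7 - (1)·1.1808 - (-3)·0.4659) / (8) = -0.8479
Iteration 3:
  x1 = (10 - (-2)·0.4659 - (-3)·-0.8479) / (6) = 1.3980
  x2 = (-2 - (-3)·1.3980 - (2)·-0.8479) / (8) = 0.4862
  x3 = (-7 - (1)·1.3980 - (-3)·0.4862) / (8) = -0.8674

(1.3980, 0.4862, -0.8674)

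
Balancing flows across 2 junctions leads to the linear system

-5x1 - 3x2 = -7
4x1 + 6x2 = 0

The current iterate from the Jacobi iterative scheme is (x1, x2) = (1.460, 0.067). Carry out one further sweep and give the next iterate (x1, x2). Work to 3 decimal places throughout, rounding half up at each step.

(1.360, -0.973)

One sweep:
  x1 = (-7 - (-3)·0.067) / (-5) = 1.360
  x2 = (0 - (4)·1.460) / (6) = -0.973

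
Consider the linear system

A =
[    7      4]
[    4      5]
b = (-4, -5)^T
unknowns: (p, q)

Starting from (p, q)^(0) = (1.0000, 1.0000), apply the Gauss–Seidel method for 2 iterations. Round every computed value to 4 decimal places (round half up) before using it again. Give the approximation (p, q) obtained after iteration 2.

(-0.5225, -0.5820)

Iteration 1:
  p = (-4 - (4)·1.0000) / (7) = -1.1429
  q = (-5 - (4)·-1.1429) / (5) = -0.0857
Iteration 2:
  p = (-4 - (4)·-0.0857) / (7) = -0.5225
  q = (-5 - (4)·-0.5225) / (5) = -0.5820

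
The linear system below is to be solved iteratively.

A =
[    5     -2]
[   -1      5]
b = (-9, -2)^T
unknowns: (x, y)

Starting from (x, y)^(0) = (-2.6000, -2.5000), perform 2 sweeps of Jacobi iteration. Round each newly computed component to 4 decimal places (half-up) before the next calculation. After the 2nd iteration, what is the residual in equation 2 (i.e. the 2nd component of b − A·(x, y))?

0.6320

Iteration 1:
  x = (-9 - (-2)·-2.5000) / (5) = -2.8000
  y = (-2 - (-1)·-2.6000) / (5) = -0.9200
Iteration 2:
  x = (-9 - (-2)·-0.9200) / (5) = -2.1680
  y = (-2 - (-1)·-2.8000) / (5) = -0.9600
Residual b − A·x = (-0.0800, 0.6320)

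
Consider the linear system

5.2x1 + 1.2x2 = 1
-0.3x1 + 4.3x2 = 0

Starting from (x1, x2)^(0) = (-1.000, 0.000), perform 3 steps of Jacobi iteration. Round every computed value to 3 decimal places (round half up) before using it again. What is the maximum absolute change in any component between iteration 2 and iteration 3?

0.019

Iteration 1:
  x1 = (1 - (1.2)·0.000) / (5.2) = 0.192
  x2 = (0 - (-0.3)·-1.000) / (4.3) = -0.070
Iteration 2:
  x1 = (1 - (1.2)·-0.070) / (5.2) = 0.208
  x2 = (0 - (-0.3)·0.192) / (4.3) = 0.013
Iteration 3:
  x1 = (1 - (1.2)·0.013) / (5.2) = 0.189
  x2 = (0 - (-0.3)·0.208) / (4.3) = 0.015
Change: (-0.019, 0.002) → max |·| = 0.019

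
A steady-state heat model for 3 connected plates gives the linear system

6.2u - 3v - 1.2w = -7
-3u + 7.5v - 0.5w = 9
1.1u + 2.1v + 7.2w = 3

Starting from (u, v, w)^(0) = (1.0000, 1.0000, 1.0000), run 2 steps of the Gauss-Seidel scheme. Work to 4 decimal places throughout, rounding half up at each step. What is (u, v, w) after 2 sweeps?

(-0.5709, 0.9829, 0.2172)

Iteration 1:
  u = (-7 - (-3)·1.0000 - (-1.2)·1.0000) / (6.2) = -0.4516
  v = (9 - (-3)·-0.4516 - (-0.5)·1.0000) / (7.5) = 1.0860
  w = (3 - (1.1)·-0.4516 - (2.1)·1.0860) / (7.2) = 0.1689
Iteration 2:
  u = (-7 - (-3)·1.0860 - (-1.2)·0.1689) / (6.2) = -0.5709
  v = (9 - (-3)·-0.5709 - (-0.5)·0.1689) / (7.5) = 0.9829
  w = (3 - (1.1)·-0.5709 - (2.1)·0.9829) / (7.2) = 0.2172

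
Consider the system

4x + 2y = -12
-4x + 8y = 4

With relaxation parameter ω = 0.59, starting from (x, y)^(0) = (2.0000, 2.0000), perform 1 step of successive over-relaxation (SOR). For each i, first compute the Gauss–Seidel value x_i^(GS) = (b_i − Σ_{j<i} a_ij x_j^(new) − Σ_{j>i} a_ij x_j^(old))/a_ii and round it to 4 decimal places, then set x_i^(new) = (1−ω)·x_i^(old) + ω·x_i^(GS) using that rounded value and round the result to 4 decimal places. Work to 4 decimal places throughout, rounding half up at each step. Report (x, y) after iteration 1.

Iteration 1:
  x: GS value = (-12 - (2)·2.0000) / (4) = -4.0000;  x ← (1−ω)·2.0000 + ω·-4.0000 = -1.5400
  y: GS value = (4 - (-4)·-1.5400) / (8) = -0.2700;  y ← (1−ω)·2.0000 + ω·-0.2700 = 0.6607

(-1.5400, 0.6607)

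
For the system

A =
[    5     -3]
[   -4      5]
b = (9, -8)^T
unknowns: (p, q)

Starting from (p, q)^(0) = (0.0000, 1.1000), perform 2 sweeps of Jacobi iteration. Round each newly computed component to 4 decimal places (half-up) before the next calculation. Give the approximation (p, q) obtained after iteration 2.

(0.8400, 0.3680)

Iteration 1:
  p = (9 - (-3)·1.1000) / (5) = 2.4600
  q = (-8 - (-4)·0.0000) / (5) = -1.6000
Iteration 2:
  p = (9 - (-3)·-1.6000) / (5) = 0.8400
  q = (-8 - (-4)·2.4600) / (5) = 0.3680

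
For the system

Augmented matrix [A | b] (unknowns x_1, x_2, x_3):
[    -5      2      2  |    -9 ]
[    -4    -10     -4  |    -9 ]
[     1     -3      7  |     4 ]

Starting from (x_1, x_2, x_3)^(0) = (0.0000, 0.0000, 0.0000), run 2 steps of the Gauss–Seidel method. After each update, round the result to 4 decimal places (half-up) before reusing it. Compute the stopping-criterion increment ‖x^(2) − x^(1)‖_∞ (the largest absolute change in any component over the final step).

0.2480

Iteration 1:
  x_1 = (-9 - (2)·0.0000 - (2)·0.0000) / (-5) = 1.8000
  x_2 = (-9 - (-4)·1.8000 - (-4)·0.0000) / (-10) = 0.1800
  x_3 = (4 - (1)·1.8000 - (-3)·0.1800) / (7) = 0.3914
Iteration 2:
  x_1 = (-9 - (2)·0.1800 - (2)·0.3914) / (-5) = 2.0286
  x_2 = (-9 - (-4)·2.0286 - (-4)·0.3914) / (-10) = -0.0680
  x_3 = (4 - (1)·2.0286 - (-3)·-0.0680) / (7) = 0.2525
Change: (0.2286, -0.2480, -0.1389) → max |·| = 0.2480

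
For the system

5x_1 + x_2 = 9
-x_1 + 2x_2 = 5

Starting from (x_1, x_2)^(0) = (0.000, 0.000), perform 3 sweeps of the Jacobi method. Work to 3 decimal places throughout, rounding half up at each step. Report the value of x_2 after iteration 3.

3.150

Iteration 1:
  x_1 = (9 - (1)·0.000) / (5) = 1.800
  x_2 = (5 - (-1)·0.000) / (2) = 2.500
Iteration 2:
  x_1 = (9 - (1)·2.500) / (5) = 1.300
  x_2 = (5 - (-1)·1.800) / (2) = 3.400
Iteration 3:
  x_1 = (9 - (1)·3.400) / (5) = 1.120
  x_2 = (5 - (-1)·1.300) / (2) = 3.150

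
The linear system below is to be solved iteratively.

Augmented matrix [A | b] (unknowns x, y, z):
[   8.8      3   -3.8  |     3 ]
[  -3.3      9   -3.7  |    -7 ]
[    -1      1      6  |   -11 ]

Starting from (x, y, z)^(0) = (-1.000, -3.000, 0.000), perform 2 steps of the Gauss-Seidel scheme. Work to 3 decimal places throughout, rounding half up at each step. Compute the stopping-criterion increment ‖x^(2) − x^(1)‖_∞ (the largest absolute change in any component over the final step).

1.602

Iteration 1:
  x = (3 - (3)·-3.000 - (-3.8)·0.000) / (8.8) = 1.364
  y = (-7 - (-3.3)·1.364 - (-3.7)·0.000) / (9) = -0.278
  z = (-11 - (-1)·1.364 - (1)·-0.278) / (6) = -1.560
Iteration 2:
  x = (3 - (3)·-0.278 - (-3.8)·-1.560) / (8.8) = -0.238
  y = (-7 - (-3.3)·-0.238 - (-3.7)·-1.560) / (9) = -1.506
  z = (-11 - (-1)·-0.238 - (1)·-1.506) / (6) = -1.622
Change: (-1.602, -1.228, -0.062) → max |·| = 1.602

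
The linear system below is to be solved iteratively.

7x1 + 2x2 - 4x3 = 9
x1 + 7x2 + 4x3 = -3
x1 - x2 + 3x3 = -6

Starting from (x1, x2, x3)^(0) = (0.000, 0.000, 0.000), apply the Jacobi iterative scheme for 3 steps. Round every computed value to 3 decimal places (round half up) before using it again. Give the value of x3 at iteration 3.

Iteration 1:
  x1 = (9 - (2)·0.000 - (-4)·0.000) / (7) = 1.286
  x2 = (-3 - (1)·0.000 - (4)·0.000) / (7) = -0.429
  x3 = (-6 - (1)·0.000 - (-1)·0.000) / (3) = -2.000
Iteration 2:
  x1 = (9 - (2)·-0.429 - (-4)·-2.000) / (7) = 0.265
  x2 = (-3 - (1)·1.286 - (4)·-2.000) / (7) = 0.531
  x3 = (-6 - (1)·1.286 - (-1)·-0.429) / (3) = -2.572
Iteration 3:
  x1 = (9 - (2)·0.531 - (-4)·-2.572) / (7) = -0.336
  x2 = (-3 - (1)·0.265 - (4)·-2.572) / (7) = 1.003
  x3 = (-6 - (1)·0.265 - (-1)·0.531) / (3) = -1.911

-1.911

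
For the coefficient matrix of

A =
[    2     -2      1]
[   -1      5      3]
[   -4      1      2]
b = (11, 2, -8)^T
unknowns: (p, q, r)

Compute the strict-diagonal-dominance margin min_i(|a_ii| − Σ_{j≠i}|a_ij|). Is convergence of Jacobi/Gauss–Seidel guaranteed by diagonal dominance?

-3

row 1: |2| − (2+1) = -1
row 2: |5| − (1+3) = 1
row 3: |2| − (4+1) = -3
minimum over rows = -3 → not strictly diagonally dominant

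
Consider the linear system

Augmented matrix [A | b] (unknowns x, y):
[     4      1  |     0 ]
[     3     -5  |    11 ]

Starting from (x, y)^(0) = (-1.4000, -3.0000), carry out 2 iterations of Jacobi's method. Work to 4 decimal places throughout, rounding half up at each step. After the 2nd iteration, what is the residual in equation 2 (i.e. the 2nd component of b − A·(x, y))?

Iteration 1:
  x = (0 - (1)·-3.0000) / (4) = 0.7500
  y = (11 - (3)·-1.4000) / (-5) = -3.0400
Iteration 2:
  x = (0 - (1)·-3.0400) / (4) = 0.7600
  y = (11 - (3)·0.7500) / (-5) = -1.7500
Residual b − A·x = (-1.2900, -0.0300)

-0.0300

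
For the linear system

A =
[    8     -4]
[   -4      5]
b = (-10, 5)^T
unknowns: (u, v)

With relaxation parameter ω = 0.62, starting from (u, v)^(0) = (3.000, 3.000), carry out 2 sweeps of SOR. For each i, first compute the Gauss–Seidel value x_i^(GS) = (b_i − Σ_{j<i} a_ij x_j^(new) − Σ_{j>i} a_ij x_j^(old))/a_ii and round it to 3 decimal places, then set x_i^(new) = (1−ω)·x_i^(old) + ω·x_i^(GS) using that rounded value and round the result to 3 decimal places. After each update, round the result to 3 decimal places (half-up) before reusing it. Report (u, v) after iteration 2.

(0.462, 1.762)

Iteration 1:
  u: GS value = (-10 - (-4)·3.000) / (8) = 0.250;  u ← (1−ω)·3.000 + ω·0.250 = 1.295
  v: GS value = (5 - (-4)·1.295) / (5) = 2.036;  v ← (1−ω)·3.000 + ω·2.036 = 2.402
Iteration 2:
  u: GS value = (-10 - (-4)·2.402) / (8) = -0.049;  u ← (1−ω)·1.295 + ω·-0.049 = 0.462
  v: GS value = (5 - (-4)·0.462) / (5) = 1.370;  v ← (1−ω)·2.402 + ω·1.370 = 1.762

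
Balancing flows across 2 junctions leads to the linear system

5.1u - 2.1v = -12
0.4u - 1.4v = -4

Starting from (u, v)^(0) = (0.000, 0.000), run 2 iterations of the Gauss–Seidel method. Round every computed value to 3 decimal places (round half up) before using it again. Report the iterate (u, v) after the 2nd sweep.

Iteration 1:
  u = (-12 - (-2.1)·0.000) / (5.1) = -2.353
  v = (-4 - (0.4)·-2.353) / (-1.4) = 2.185
Iteration 2:
  u = (-12 - (-2.1)·2.185) / (5.1) = -1.453
  v = (-4 - (0.4)·-1.453) / (-1.4) = 2.442

(-1.453, 2.442)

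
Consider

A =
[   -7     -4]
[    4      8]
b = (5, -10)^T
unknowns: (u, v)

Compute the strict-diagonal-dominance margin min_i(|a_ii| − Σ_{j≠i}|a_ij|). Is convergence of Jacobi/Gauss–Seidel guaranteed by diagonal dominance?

row 1: |-7| − (4) = 3
row 2: |8| − (4) = 4
minimum over rows = 3 → strictly diagonally dominant (convergence guaranteed)

3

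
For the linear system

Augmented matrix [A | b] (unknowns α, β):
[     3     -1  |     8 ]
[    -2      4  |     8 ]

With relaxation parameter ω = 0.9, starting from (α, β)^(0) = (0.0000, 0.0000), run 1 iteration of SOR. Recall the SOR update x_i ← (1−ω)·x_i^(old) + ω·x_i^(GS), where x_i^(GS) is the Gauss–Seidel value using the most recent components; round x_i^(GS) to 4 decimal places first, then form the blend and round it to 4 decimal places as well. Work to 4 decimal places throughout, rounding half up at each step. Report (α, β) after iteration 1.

Iteration 1:
  α: GS value = (8 - (-1)·0.0000) / (3) = 2.6667;  α ← (1−ω)·0.0000 + ω·2.6667 = 2.4000
  β: GS value = (8 - (-2)·2.4000) / (4) = 3.2000;  β ← (1−ω)·0.0000 + ω·3.2000 = 2.8800

(2.4000, 2.8800)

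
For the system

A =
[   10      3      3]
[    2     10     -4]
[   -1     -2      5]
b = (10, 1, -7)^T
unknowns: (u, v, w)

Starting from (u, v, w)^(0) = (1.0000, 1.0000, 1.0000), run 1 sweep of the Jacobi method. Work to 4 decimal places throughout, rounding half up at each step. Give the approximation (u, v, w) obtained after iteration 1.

Iteration 1:
  u = (10 - (3)·1.0000 - (3)·1.0000) / (10) = 0.4000
  v = (1 - (2)·1.0000 - (-4)·1.0000) / (10) = 0.3000
  w = (-7 - (-1)·1.0000 - (-2)·1.0000) / (5) = -0.8000

(0.4000, 0.3000, -0.8000)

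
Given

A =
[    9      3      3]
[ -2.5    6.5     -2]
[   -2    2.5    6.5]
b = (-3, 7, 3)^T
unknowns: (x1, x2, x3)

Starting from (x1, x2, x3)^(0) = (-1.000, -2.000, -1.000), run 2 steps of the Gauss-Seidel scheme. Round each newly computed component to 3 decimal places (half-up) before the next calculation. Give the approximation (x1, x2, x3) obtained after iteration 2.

(-0.766, 0.866, -0.107)

Iteration 1:
  x1 = (-3 - (3)·-2.000 - (3)·-1.000) / (9) = 0.667
  x2 = (7 - (-2.5)·0.667 - (-2)·-1.000) / (6.5) = 1.026
  x3 = (3 - (-2)·0.667 - (2.5)·1.026) / (6.5) = 0.272
Iteration 2:
  x1 = (-3 - (3)·1.026 - (3)·0.272) / (9) = -0.766
  x2 = (7 - (-2.5)·-0.766 - (-2)·0.272) / (6.5) = 0.866
  x3 = (3 - (-2)·-0.766 - (2.5)·0.866) / (6.5) = -0.107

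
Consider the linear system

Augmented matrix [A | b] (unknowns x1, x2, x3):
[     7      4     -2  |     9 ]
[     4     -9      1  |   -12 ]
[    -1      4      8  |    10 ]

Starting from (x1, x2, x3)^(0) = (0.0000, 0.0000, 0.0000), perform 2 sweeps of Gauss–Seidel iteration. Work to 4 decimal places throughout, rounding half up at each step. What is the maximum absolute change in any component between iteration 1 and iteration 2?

0.9575

Iteration 1:
  x1 = (9 - (4)·0.0000 - (-2)·0.0000) / (7) = 1.2857
  x2 = (-12 - (4)·1.2857 - (1)·0.0000) / (-9) = 1.9048
  x3 = (10 - (-1)·1.2857 - (4)·1.9048) / (8) = 0.4583
Iteration 2:
  x1 = (9 - (4)·1.9048 - (-2)·0.4583) / (7) = 0.3282
  x2 = (-12 - (4)·0.3282 - (1)·0.4583) / (-9) = 1.5301
  x3 = (10 - (-1)·0.3282 - (4)·1.5301) / (8) = 0.5260
Change: (-0.9575, -0.3747, 0.0677) → max |·| = 0.9575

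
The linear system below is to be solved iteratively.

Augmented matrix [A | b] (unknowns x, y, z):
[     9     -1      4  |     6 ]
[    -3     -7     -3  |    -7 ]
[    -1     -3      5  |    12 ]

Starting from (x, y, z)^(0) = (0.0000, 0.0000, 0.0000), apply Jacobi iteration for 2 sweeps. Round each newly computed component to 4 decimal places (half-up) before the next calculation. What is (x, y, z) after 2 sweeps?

Iteration 1:
  x = (6 - (-1)·0.0000 - (4)·0.0000) / (9) = 0.6667
  y = (-7 - (-3)·0.0000 - (-3)·0.0000) / (-7) = 1.0000
  z = (12 - (-1)·0.0000 - (-3)·0.0000) / (5) = 2.4000
Iteration 2:
  x = (6 - (-1)·1.0000 - (4)·2.4000) / (9) = -0.2889
  y = (-7 - (-3)·0.6667 - (-3)·2.4000) / (-7) = -0.3143
  z = (12 - (-1)·0.6667 - (-3)·1.0000) / (5) = 3.1333

(-0.2889, -0.3143, 3.1333)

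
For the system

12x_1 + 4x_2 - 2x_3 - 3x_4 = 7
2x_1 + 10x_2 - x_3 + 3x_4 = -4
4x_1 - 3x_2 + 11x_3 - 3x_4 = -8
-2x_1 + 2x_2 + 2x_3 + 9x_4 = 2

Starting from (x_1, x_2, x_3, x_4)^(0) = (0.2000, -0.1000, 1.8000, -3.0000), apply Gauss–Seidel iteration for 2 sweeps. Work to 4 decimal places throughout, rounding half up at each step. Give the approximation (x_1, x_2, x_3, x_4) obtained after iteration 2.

(0.2378, -0.7205, -0.8921, 0.6334)

Iteration 1:
  x_1 = (7 - (4)·-0.1000 - (-2)·1.8000 - (-3)·-3.0000) / (12) = 0.1667
  x_2 = (-4 - (2)·0.1667 - (-1)·1.8000 - (3)·-3.0000) / (10) = 0.6467
  x_3 = (-8 - (4)·0.1667 - (-3)·0.6467 - (-3)·-3.0000) / (11) = -1.4297
  x_4 = (2 - (-2)·0.1667 - (2)·0.6467 - (2)·-1.4297) / (9) = 0.4333
Iteration 2:
  x_1 = (7 - (4)·0.6467 - (-2)·-1.4297 - (-3)·0.4333) / (12) = 0.2378
  x_2 = (-4 - (2)·0.2378 - (-1)·-1.4297 - (3)·0.4333) / (10) = -0.7205
  x_3 = (-8 - (4)·0.2378 - (-3)·-0.7205 - (-3)·0.4333) / (11) = -0.8921
  x_4 = (2 - (-2)·0.2378 - (2)·-0.7205 - (2)·-0.8921) / (9) = 0.6334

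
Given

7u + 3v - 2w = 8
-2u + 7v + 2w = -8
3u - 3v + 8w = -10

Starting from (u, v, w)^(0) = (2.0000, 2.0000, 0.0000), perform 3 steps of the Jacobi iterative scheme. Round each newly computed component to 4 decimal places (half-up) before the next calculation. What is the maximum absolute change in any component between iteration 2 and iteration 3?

Iteration 1:
  u = (8 - (3)·2.0000 - (-2)·0.0000) / (7) = 0.2857
  v = (-8 - (-2)·2.0000 - (2)·0.0000) / (7) = -0.5714
  w = (-10 - (3)·2.0000 - (-3)·2.0000) / (8) = -1.2500
Iteration 2:
  u = (8 - (3)·-0.5714 - (-2)·-1.2500) / (7) = 1.0306
  v = (-8 - (-2)·0.2857 - (2)·-1.2500) / (7) = -0.7041
  w = (-10 - (3)·0.2857 - (-3)·-0.5714) / (8) = -1.5714
Iteration 3:
  u = (8 - (3)·-0.7041 - (-2)·-1.5714) / (7) = 0.9956
  v = (-8 - (-2)·1.0306 - (2)·-1.5714) / (7) = -0.3994
  w = (-10 - (3)·1.0306 - (-3)·-0.7041) / (8) = -1.9005
Change: (-0.0350, 0.3047, -0.3291) → max |·| = 0.3291

0.3291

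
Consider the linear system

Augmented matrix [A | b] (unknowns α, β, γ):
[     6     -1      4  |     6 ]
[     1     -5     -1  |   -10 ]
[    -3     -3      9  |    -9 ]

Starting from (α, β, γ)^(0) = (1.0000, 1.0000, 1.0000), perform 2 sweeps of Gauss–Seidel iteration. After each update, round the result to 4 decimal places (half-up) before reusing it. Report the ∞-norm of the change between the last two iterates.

0.9500

Iteration 1:
  α = (6 - (-1)·1.0000 - (4)·1.0000) / (6) = 0.5000
  β = (-10 - (1)·0.5000 - (-1)·1.0000) / (-5) = 1.9000
  γ = (-9 - (-3)·0.5000 - (-3)·1.9000) / (9) = -0.2000
Iteration 2:
  α = (6 - (-1)·1.9000 - (4)·-0.2000) / (6) = 1.4500
  β = (-10 - (1)·1.4500 - (-1)·-0.2000) / (-5) = 2.3300
  γ = (-9 - (-3)·1.4500 - (-3)·2.3300) / (9) = 0.2600
Change: (0.9500, 0.4300, 0.4600) → max |·| = 0.9500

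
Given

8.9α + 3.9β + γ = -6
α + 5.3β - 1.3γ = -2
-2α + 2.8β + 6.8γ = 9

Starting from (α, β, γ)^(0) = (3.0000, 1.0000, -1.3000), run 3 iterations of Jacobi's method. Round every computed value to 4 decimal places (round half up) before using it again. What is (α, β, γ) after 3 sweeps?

(-0.9567, 0.0659, 1.1278)

Iteration 1:
  α = (-6 - (3.9)·1.0000 - (1)·-1.3000) / (8.9) = -0.9663
  β = (-2 - (1)·3.0000 - (-1.3)·-1.3000) / (5.3) = -1.2623
  γ = (9 - (-2)·3.0000 - (2.8)·1.0000) / (6.8) = 1.7941
Iteration 2:
  α = (-6 - (3.9)·-1.2623 - (1)·1.7941) / (8.9) = -0.3226
  β = (-2 - (1)·-0.9663 - (-1.3)·1.7941) / (5.3) = 0.2450
  γ = (9 - (-2)·-0.9663 - (2.8)·-1.2623) / (6.8) = 1.5591
Iteration 3:
  α = (-6 - (3.9)·0.2450 - (1)·1.5591) / (8.9) = -0.9567
  β = (-2 - (1)·-0.3226 - (-1.3)·1.5591) / (5.3) = 0.0659
  γ = (9 - (-2)·-0.3226 - (2.8)·0.2450) / (6.8) = 1.1278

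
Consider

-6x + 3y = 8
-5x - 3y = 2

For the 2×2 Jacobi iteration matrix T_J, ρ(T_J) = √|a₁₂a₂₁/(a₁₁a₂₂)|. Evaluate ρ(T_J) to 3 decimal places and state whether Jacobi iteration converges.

a₁₂a₂₁/(a₁₁a₂₂) = (3)·(-5) / ((-6)·(-3)) = -0.833333
ρ = √|-0.833333| = √0.833333 = 0.913
ρ < 1, so Jacobi converges

0.913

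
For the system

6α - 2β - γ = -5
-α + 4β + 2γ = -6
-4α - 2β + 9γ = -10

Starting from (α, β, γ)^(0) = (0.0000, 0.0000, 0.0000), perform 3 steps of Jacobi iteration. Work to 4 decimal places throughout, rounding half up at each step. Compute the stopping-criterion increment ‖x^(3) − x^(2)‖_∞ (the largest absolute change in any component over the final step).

Iteration 1:
  α = (-5 - (-2)·0.0000 - (-1)·0.0000) / (6) = -0.8333
  β = (-6 - (-1)·0.0000 - (2)·0.0000) / (4) = -1.5000
  γ = (-10 - (-4)·0.0000 - (-2)·0.0000) / (9) = -1.1111
Iteration 2:
  α = (-5 - (-2)·-1.5000 - (-1)·-1.1111) / (6) = -1.5185
  β = (-6 - (-1)·-0.8333 - (2)·-1.1111) / (4) = -1.1528
  γ = (-10 - (-4)·-0.8333 - (-2)·-1.5000) / (9) = -1.8148
Iteration 3:
  α = (-5 - (-2)·-1.1528 - (-1)·-1.8148) / (6) = -1.5201
  β = (-6 - (-1)·-1.5185 - (2)·-1.8148) / (4) = -0.9722
  γ = (-10 - (-4)·-1.5185 - (-2)·-1.1528) / (9) = -2.0422
Change: (-0.0016, 0.1806, -0.2274) → max |·| = 0.2274

0.2274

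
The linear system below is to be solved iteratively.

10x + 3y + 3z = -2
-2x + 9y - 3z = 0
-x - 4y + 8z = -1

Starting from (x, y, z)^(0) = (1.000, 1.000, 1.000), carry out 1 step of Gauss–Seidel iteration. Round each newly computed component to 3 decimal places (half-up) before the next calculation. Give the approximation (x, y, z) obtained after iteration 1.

(-0.800, 0.156, -0.147)

Iteration 1:
  x = (-2 - (3)·1.000 - (3)·1.000) / (10) = -0.800
  y = (0 - (-2)·-0.800 - (-3)·1.000) / (9) = 0.156
  z = (-1 - (-1)·-0.800 - (-4)·0.156) / (8) = -0.147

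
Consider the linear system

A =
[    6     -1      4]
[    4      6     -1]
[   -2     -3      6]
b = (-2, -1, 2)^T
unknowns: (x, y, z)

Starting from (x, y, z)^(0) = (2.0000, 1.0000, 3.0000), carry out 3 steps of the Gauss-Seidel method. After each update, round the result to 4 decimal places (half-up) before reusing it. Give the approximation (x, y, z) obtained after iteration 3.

Iteration 1:
  x = (-2 - (-1)·1.0000 - (4)·3.0000) / (6) = -2.1667
  y = (-1 - (4)·-2.1667 - (-1)·3.0000) / (6) = 1.7778
  z = (2 - (-2)·-2.1667 - (-3)·1.7778) / (6) = 0.5000
Iteration 2:
  x = (-2 - (-1)·1.7778 - (4)·0.5000) / (6) = -0.3704
  y = (-1 - (4)·-0.3704 - (-1)·0.5000) / (6) = 0.1636
  z = (2 - (-2)·-0.3704 - (-3)·0.1636) / (6) = 0.2917
Iteration 3:
  x = (-2 - (-1)·0.1636 - (4)·0.2917) / (6) = -0.5005
  y = (-1 - (4)·-0.5005 - (-1)·0.2917) / (6) = 0.2156
  z = (2 - (-2)·-0.5005 - (-3)·0.2156) / (6) = 0.2743

(-0.5005, 0.2156, 0.2743)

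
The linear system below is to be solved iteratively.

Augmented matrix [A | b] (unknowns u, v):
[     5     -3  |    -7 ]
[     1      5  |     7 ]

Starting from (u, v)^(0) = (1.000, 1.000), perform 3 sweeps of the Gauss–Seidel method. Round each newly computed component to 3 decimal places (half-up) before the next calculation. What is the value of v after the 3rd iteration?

1.501

Iteration 1:
  u = (-7 - (-3)·1.000) / (5) = -0.800
  v = (7 - (1)·-0.800) / (5) = 1.560
Iteration 2:
  u = (-7 - (-3)·1.560) / (5) = -0.464
  v = (7 - (1)·-0.464) / (5) = 1.493
Iteration 3:
  u = (-7 - (-3)·1.493) / (5) = -0.504
  v = (7 - (1)·-0.504) / (5) = 1.501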